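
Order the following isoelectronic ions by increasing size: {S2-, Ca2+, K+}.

All of these have 18 electrons, so size is governed by nuclear charge alone: the more protons, the stronger the pull on the same electron cloud, and the smaller the ion.
Nuclear charges: Ca2+ (Z=20), K+ (Z=19), S2- (Z=16).
Smallest to largest: Ca2+ < K+ < S2-.

Ca2+, K+, S2-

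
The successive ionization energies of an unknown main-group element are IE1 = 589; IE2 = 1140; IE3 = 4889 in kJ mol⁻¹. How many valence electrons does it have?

Look for the largest jump between consecutive ionization energies: IE3/IE2 ≈ 4.3, far larger than any earlier ratio.
That jump marks the point where a core electron is being removed. So the atom has 2 valence electrons.

2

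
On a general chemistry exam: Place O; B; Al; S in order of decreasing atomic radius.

Al, S, B, O

B is in period 2, group 13; O is in period 2, group 16; Al is in period 3, group 13; S is in period 3, group 16.
Moving right in a period, electrons are added to the same shell under a stronger nuclear pull, so atoms get smaller; moving down, a new shell is opened and atoms get larger.
Here both period and group differ, so the two effects have to be weighed against each other.
B > O: both are in period 2; the period trend gives B the larger value.
S > B: period and group pull opposite ways; the down-group shift dominates (103 vs 85 pm).
Al > S: Al lies to the left of S in period 3, so the across-period effect alone puts Al larger.
For reference (pm): B 85, O 63, Al 126, S 103.
So from largest to smallest: Al > S > B > O.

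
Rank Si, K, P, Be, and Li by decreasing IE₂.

Li > K > P > Be > Si

Consider each +1 ion: Si⁺ still has 3 valence electrons; K⁺ is the bare [Ar] core; P⁺ still has 4 valence electrons; Be⁺ still has 1 valence electron; Li⁺ is the bare [He] core.
Pulling an electron out of a noble-gas core costs far more than removing a remaining valence electron, so K and Li sit at the high end of IE_2.
Valence configurations: Si⁺ [Ne]3s²3p¹, P⁺ [Ne]3s²3p², Be⁺ [He]2s¹.
The numbers (kJ/mol): Si 1577, K 3052, P 1907, Be 1757, Li 7298.
Putting it together, IE_2: Si < Be < P < K < Li.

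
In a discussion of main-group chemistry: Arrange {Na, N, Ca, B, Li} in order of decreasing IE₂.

Li > Na > N > B > Ca

IE_2 is the cost of taking one more electron from the +1 cation: Na⁺ is the bare [Ne] core; N⁺ still has 4 valence electrons; Ca⁺ still has 1 valence electron; B⁺ still has 2 valence electrons; Li⁺ is the bare [He] core.
Pulling an electron out of a noble-gas core costs far more than removing a remaining valence electron, so Na and Li sit at the high end of IE_2.
Valence configurations: N⁺ [He]2s²2p², Ca⁺ [Ar]4s¹, B⁺ [He]2s².
Approximate IE_2 values (kJ/mol): Na 4562, N 2856, Ca 1145, B 2427, Li 7298.
Overall IE_2 order: Ca < B < N < Na < Li.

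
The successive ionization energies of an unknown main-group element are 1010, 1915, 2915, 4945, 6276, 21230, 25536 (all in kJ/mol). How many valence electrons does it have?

5

Look for the largest jump between consecutive ionization energies: IE6/IE5 ≈ 3.4, far larger than any earlier ratio.
That jump marks the point where a core electron is being removed. So the atom has 5 valence electrons.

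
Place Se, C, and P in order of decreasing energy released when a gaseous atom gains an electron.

Se > C > P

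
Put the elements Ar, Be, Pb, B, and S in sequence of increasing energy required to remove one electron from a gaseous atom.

Pb < B < Be < S < Ar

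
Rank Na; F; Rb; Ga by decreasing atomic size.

Rb, Na, Ga, F

F is in period 2, group 17; Na is in period 3, group 1; Ga is in period 4, group 13; Rb is in period 5, group 1.
Moving right in a period, electrons are added to the same shell under a stronger nuclear pull, so atoms get smaller; moving down, a new shell is opened and atoms get larger.
Here both period and group differ, so the two effects have to be weighed against each other.
Ga > F: relative to F, both the across-period and down-group shifts push Ga's atomic radius up.
Na > Ga: period and group pull opposite ways; the across-period shift dominates (155 vs 124 pm).
Rb > Na: they share group 1; the group trend gives Rb the larger value.
For reference (pm): F 64, Na 155, Ga 124, Rb 210.
So from largest to smallest: Rb > Na > Ga > F.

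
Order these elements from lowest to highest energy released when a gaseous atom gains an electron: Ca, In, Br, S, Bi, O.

Ca < In < Bi < O < S < Br

O is in period 2, group 16; S is in period 3, group 16; Ca is in period 4, group 2; Br is in period 4, group 17; In is in period 5, group 13; Bi is in period 6, group 15.
Adding an electron releases more energy for atoms nearer the top right (short of the noble gases).
These span different periods and groups, so the two trends combine.
In > Ca: period and group pull opposite ways; the across-period shift dominates (29 vs 2 kJ/mol).
Bi > In: period and group pull opposite ways; the across-period shift dominates (91 vs 29 kJ/mol).
O > Bi: both effects reinforce here, so O is clearly the higher of the two.
S > O: this pair runs against the simple trend — see the exception note.
Br > S: period and group pull opposite ways; the across-period shift dominates (325 vs 200 kJ/mol).
Note the exception: S has a higher electron affinity than O, contrary to the simple trend — the compact 2p subshell of O repels the added electron more than S's larger 3p does.
Approximate values (kJ/mol): O 141, S 200, Ca 2, Br 325, In 29, Bi 91.
So from lowest to highest: Ca < In < Bi < O < S < Br.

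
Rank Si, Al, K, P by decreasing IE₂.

After 1 electron has been removed, what remains? Si⁺ still has 3 valence electrons; Al⁺ still has 2 valence electrons; K⁺ is the bare [Ar] core; P⁺ still has 4 valence electrons.
Pulling an electron out of a noble-gas core costs far more than removing a remaining valence electron, so K sits at the high end of IE_2.
Valence configurations: Si⁺ [Ne]3s²3p¹, Al⁺ [Ne]3s², P⁺ [Ne]3s²3p².
Si⁺ loses a lone 3p electron whereas Al⁺ must break into a filled 3s² pair, so IE_2(Al) > IE_2(Si) even though Si has the higher nuclear charge.
Tabulated IE_2 (kJ/mol): Si 1577, Al 1817, K 3052, P 1907.
Hence IE_2: Si < Al < P < K.

K > P > Al > Si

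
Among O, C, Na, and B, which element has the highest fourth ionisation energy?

B

After 3 electrons have been removed, what remains? O³⁺ still has 3 valence electrons; C³⁺ still has 1 valence electron; Na³⁺ is already 2 electrons into the core; B³⁺ is the bare [He] core.
Pulling an electron out of a noble-gas core costs far more than removing a remaining valence electron, so Na and B sit at the high end of IE_4.
Valence configurations: O³⁺ [He]2s²2p¹, C³⁺ [He]2s¹.
Tabulated IE_4 (kJ/mol): O 7469, C 6223, Na 9543, B 25026.
So the fourth ionization energies run C < O < Na < B.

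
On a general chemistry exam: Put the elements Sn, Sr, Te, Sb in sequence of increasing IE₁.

Sr is in period 5, group 2; Sn is in period 5, group 14; Sb is in period 5, group 15; Te is in period 5, group 16.
Removing the outermost electron gets harder across a period and easier down a group.
All lie in period 5, so first ionization energy increases left to right.
So from lowest to highest: Sr < Sn < Sb < Te.

Sr < Sn < Sb < Te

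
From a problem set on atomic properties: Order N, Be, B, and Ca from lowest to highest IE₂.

The second ionization energy removes an electron from the +1 ion. For each element: N⁺ still has 4 valence electrons; Be⁺ still has 1 valence electron; B⁺ still has 2 valence electrons; Ca⁺ still has 1 valence electron.
All are still removing valence electrons, so compare the +1 ions as you would atoms: IE_2 generally rises across a period (higher Z_eff) and falls down a group (larger shell), subject to the usual subshell exceptions.
Valence configurations: N⁺ [He]2s²2p², Be⁺ [He]2s¹, B⁺ [He]2s², Ca⁺ [Ar]4s¹.
Tabulated IE_2 (kJ/mol): N 2856, Be 1757, B 2427, Ca 1145.
So the second ionization energies run Ca < Be < B < N.

Ca < Be < B < N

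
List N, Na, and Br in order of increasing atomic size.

N, Br, Na

Moving right in a period, electrons are added to the same shell under a stronger nuclear pull, so atoms get smaller; moving down, a new shell is opened and atoms get larger.
Here both period and group differ, so the two effects have to be weighed against each other.
Br > N: the two effects oppose for this pair; the down-group effect wins (114 vs 71 pm).
Na > Br: the two effects oppose for this pair; the across-period effect wins (155 vs 114 pm).
Tabulated atomic radius (pm): N 71, Na 155, Br 114.
So from smallest to largest: N < Br < Na.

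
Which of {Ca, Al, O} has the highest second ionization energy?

O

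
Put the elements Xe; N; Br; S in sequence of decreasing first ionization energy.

N is in period 2, group 15; S is in period 3, group 16; Br is in period 4, group 17; Xe is in period 5, group 18.
Removing the outermost electron gets harder across a period and easier down a group.
A diagonal step moves right (one effect) and down (the opposite effect) at once.
Br > S: the two effects oppose for this pair; the across-period effect wins (1140 vs 1000 kJ/mol).
Xe > Br: period and group pull opposite ways; the across-period shift dominates (1170 vs 1140 kJ/mol).
N > Xe: the two effects oppose for this pair; the down-group effect wins (1402 vs 1170 kJ/mol).
For reference (kJ/mol): N 1402, S 1000, Br 1140, Xe 1170.
So from highest to lowest: N > Xe > Br > S.

N > Xe > Br > S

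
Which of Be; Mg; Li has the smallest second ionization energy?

Mg

After 1 electron has been removed, what remains? Be⁺ still has 1 valence electron; Mg⁺ still has 1 valence electron; Li⁺ is the bare [He] core.
Pulling an electron out of a noble-gas core costs far more than removing a remaining valence electron, so Li sits at the high end of IE_2.
Valence configurations: Be⁺ [He]2s¹, Mg⁺ [Ne]3s¹.
Tabulated IE_2 (kJ/mol): Be 1757, Mg 1451, Li 7298.
So the second ionization energies run Mg < Be < Li.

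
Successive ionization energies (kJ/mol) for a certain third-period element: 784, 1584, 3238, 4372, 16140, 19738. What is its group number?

Group 14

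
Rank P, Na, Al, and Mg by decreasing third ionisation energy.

IE_3 is the cost of taking one more electron from the +2 cation: P²⁺ still has 3 valence electrons; Na²⁺ is already 1 electron into the core; Al²⁺ still has 1 valence electron; Mg²⁺ is the bare [Ne] core.
Core electrons are held far more tightly than valence electrons, so Na and Mg top the IE_3 order.
Valence configurations: P²⁺ [Ne]3s²3p¹, Al²⁺ [Ne]3s¹.
Approximate IE_3 values (kJ/mol): P 2914, Na 6910, Al 2745, Mg 7733.
So the third ionization energies run Al < P < Na < Mg.

Mg > Na > P > Al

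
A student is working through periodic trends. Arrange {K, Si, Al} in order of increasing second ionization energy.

Si, Al, K

IE_2 is the cost of taking one more electron from the +1 cation: K⁺ is the bare [Ar] core; Si⁺ still has 3 valence electrons; Al⁺ still has 2 valence electrons.
Pulling an electron out of a noble-gas core costs far more than removing a remaining valence electron, so K sits at the high end of IE_2.
Valence configurations: Si⁺ [Ne]3s²3p¹, Al⁺ [Ne]3s².
Si⁺ loses a lone 3p electron whereas Al⁺ must break into a filled 3s² pair, so IE_2(Al) > IE_2(Si) even though Si has the higher nuclear charge.
The numbers (kJ/mol): K 3052, Si 1577, Al 1817.
Overall IE_2 order: Si < Al < K.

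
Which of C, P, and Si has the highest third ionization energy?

The third ionization energy removes an electron from the +2 ion. For each element: C²⁺ still has 2 valence electrons; P²⁺ still has 3 valence electrons; Si²⁺ still has 2 valence electrons.
All are still removing valence electrons, so compare the +2 ions as you would atoms: IE_3 generally rises across a period (higher Z_eff) and falls down a group (larger shell), subject to the usual subshell exceptions.
Valence configurations: C²⁺ [He]2s², P²⁺ [Ne]3s²3p¹, Si²⁺ [Ne]3s².
P²⁺ loses a lone 3p electron whereas Si²⁺ must break into a filled 3s² pair, so IE_3(Si) > IE_3(P) even though P has the higher nuclear charge.
Approximate IE_3 values (kJ/mol): C 4620, P 2914, Si 3232.
So the third ionization energies run P < Si < C.

C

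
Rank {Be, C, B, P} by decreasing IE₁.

C > P > Be > B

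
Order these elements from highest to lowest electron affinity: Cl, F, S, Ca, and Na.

F is in period 2, group 17; Na is in period 3, group 1; S is in period 3, group 16; Cl is in period 3, group 17; Ca is in period 4, group 2.
Atoms with high Z_eff and room in the valence shell (especially the halogens) have the most exothermic electron affinities.
These span different periods and groups, so the two trends combine.
Na > Ca: period and group pull opposite ways; the down-group shift dominates (53 vs 2 kJ/mol).
S > Na: S lies to the right of Na in period 3, so the across-period effect alone puts S higher.
F > S: relative to S, both the across-period and down-group shifts push F's electron affinity up.
Cl > F: this pair runs against the simple trend — see the exception note.
Note the exception: Cl has a higher electron affinity than F, contrary to the simple trend — F's small 2p subshell makes the incoming electron feel strong e⁻–e⁻ repulsion, so Cl actually releases more energy on gaining an electron.
Tabulated electron affinity (kJ/mol): F 328, Na 53, S 200, Cl 349, Ca 2.
So from highest to lowest: Cl > F > S > Na > Ca.

Cl > F > S > Na > Ca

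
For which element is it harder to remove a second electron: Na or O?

After 1 electron has been removed, what remains? Na⁺ is the bare [Ne] core; O⁺ still has 5 valence electrons.
Pulling an electron out of a noble-gas core costs far more than removing a remaining valence electron, so Na sits at the high end of IE_2.
The numbers (kJ/mol): Na 4562, O 3388.
Overall IE_2 order: O < Na.

Na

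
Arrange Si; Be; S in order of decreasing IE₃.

Be > S > Si

Consider each +2 ion: Si²⁺ still has 2 valence electrons; Be²⁺ is the bare [He] core; S²⁺ still has 4 valence electrons.
Core electrons are held far more tightly than valence electrons, so Be tops the IE_3 order.
Valence configurations: Si²⁺ [Ne]3s², S²⁺ [Ne]3s²3p².
Tabulated IE_3 (kJ/mol): Si 3232, Be 14849, S 3357.
Overall IE_3 order: Si < S < Be.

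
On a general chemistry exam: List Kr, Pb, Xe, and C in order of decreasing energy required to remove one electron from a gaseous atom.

Kr > Xe > C > Pb

C is in period 2, group 14; Kr is in period 4, group 18; Xe is in period 5, group 18; Pb is in period 6, group 14.
First ionization energy rises across a period (greater Z_eff holds electrons more tightly) and falls down a group (valence electrons are farther from the nucleus).
These span different periods and groups, so the two trends combine.
C > Pb: C sits above Pb in group 14, so the down-group effect alone puts C higher.
Xe > C: period and group pull opposite ways; the across-period shift dominates (1170 vs 1086 kJ/mol).
Kr > Xe: Kr sits above Xe in group 18, so the down-group effect alone puts Kr higher.
For reference (kJ/mol): C 1086, Kr 1351, Xe 1170, Pb 716.
So from highest to lowest: Kr > Xe > C > Pb.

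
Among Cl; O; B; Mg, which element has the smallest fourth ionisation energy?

Cl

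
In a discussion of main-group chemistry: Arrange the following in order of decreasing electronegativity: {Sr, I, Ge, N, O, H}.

O, N, I, H, Ge, Sr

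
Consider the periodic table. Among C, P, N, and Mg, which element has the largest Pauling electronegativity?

N

C is in period 2, group 14; N is in period 2, group 15; Mg is in period 3, group 2; P is in period 3, group 15.
EN rises left→right (higher Z_eff, smaller atoms) and falls top→bottom (larger, more shielded atoms).
These span different periods and groups, so the two trends combine.
P > Mg: P lies to the right of Mg in period 3, so the across-period effect alone puts P higher.
C > P: the two effects oppose for this pair; the down-group effect wins (2.55 vs 2.19).
N > C: both are in period 2; the period trend gives N the larger value.
Tabulated electronegativity (Pauling): C 2.55, N 3.04, Mg 1.31, P 2.19.
The largest Pauling electronegativity among these belongs to N.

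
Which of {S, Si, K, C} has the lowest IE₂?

Si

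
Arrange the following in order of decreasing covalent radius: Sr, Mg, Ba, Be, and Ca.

Be is in period 2, group 2; Mg is in period 3, group 2; Ca is in period 4, group 2; Sr is in period 5, group 2; Ba is in period 6, group 2.
Radius decreases left→right (rising Z_eff, same n) and increases top→bottom (higher n).
All are in group 2, so atomic radius increases down the group.
So from largest to smallest: Ba > Sr > Ca > Mg > Be.

Ba, Sr, Ca, Mg, Be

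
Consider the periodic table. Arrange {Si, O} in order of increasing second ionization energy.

Si < O

After 1 electron has been removed, what remains? Si⁺ still has 3 valence electrons; O⁺ still has 5 valence electrons.
All are still removing valence electrons, so compare the +1 ions as you would atoms: IE_2 generally rises across a period (higher Z_eff) and falls down a group (larger shell), subject to the usual subshell exceptions.
Valence configurations: Si⁺ [Ne]3s²3p¹, O⁺ [He]2s²2p³.
Approximate IE_2 values (kJ/mol): Si 1577, O 3388.
Overall IE_2 order: Si < O.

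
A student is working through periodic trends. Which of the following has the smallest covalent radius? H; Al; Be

Radius decreases left→right (rising Z_eff, same n) and increases top→bottom (higher n).
A diagonal step moves right (one effect) and down (the opposite effect) at once.
Be > H: the two effects oppose for this pair; the down-group effect wins (102 vs 32 pm).
Al > Be: the two effects oppose for this pair; the down-group effect wins (126 vs 102 pm).
Tabulated atomic radius (pm): H 32, Be 102, Al 126.
The smallest covalent radius among these belongs to H.

H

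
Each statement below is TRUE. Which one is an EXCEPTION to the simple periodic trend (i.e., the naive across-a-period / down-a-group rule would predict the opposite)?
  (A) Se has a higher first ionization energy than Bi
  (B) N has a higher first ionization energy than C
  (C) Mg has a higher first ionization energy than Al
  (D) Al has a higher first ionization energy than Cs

(C)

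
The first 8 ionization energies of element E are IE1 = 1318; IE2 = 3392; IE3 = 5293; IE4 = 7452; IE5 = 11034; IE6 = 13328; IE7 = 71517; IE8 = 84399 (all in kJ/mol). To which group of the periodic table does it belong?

Look for the largest jump between consecutive ionization energies: IE7/IE6 ≈ 5.4, far larger than any earlier ratio.
That jump marks the point where a core electron is being removed. So the atom has 6 valence electrons.
A main-group element with 6 valence electrons is in group 16.

Group 16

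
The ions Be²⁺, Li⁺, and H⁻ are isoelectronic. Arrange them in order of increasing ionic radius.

Be²⁺ < Li⁺ < H⁻

All of these have 2 electrons, so size is governed by nuclear charge alone: the more protons, the stronger the pull on the same electron cloud, and the smaller the ion.
Nuclear charges: Be²⁺ (Z=4), Li⁺ (Z=3), H⁻ (Z=1).
Smallest to largest: Be²⁺ < Li⁺ < H⁻.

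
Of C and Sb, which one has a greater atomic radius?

Sb

Radius decreases left→right (rising Z_eff, same n) and increases top→bottom (higher n).
Here both period and group differ, so the two effects have to be weighed against each other.
Sb > C: period and group pull opposite ways; the down-group shift dominates (140 vs 75 pm).
Tabulated atomic radius (pm): C 75, Sb 140.
So Sb has the greater atomic radius (Sb > C).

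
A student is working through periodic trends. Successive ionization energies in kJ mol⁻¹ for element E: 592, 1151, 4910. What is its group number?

Look for the largest jump between consecutive ionization energies: IE3/IE2 ≈ 4.3, far larger than any earlier ratio.
That jump marks the point where a core electron is being removed. So the atom has 2 valence electrons.
A main-group element with 2 valence electrons is in group 2.

Group 2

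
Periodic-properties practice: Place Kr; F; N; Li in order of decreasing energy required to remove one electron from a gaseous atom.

Li is in period 2, group 1; N is in period 2, group 15; F is in period 2, group 17; Kr is in period 4, group 18.
IE₁ increases left→right with effective nuclear charge and decreases top→bottom as the valence shell moves farther out.
Here both period and group differ, so the two effects have to be weighed against each other.
Kr > Li: the two effects oppose for this pair; the across-period effect wins (1351 vs 520 kJ/mol).
N > Kr: period and group pull opposite ways; the down-group shift dominates (1402 vs 1351 kJ/mol).
F > N: both are in period 2; the period trend gives F the larger value.
Approximate values (kJ/mol): Li 520, N 1402, F 1681, Kr 1351.
So from highest to lowest: F > N > Kr > Li.

F > N > Kr > Li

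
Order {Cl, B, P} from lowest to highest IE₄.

P < Cl < B

IE_4 is the cost of taking one more electron from the +3 cation: Cl³⁺ still has 4 valence electrons; B³⁺ is the bare [He] core; P³⁺ still has 2 valence electrons.
Core electrons are held far more tightly than valence electrons, so B tops the IE_4 order.
Valence configurations: Cl³⁺ [Ne]3s²3p², P³⁺ [Ne]3s².
Tabulated IE_4 (kJ/mol): Cl 5159, B 25026, P 4964.
So the fourth ionization energies run P < Cl < B.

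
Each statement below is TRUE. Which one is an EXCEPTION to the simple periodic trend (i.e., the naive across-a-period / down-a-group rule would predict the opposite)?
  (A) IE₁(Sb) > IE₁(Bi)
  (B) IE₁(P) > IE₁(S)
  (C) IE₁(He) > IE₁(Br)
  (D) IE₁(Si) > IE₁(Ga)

(B)

The general trend: first ionization energy increases across a period and decreases down a group.
(A) Sb (period 5, group 15) vs Bi (period 6, group 15): the stated order agrees with the simple trend.
(B) P (period 3, group 15) vs S (period 3, group 16): the stated order contradicts the simple trend.
(C) He (period 1, group 18) vs Br (period 4, group 17): the stated order agrees with the simple trend.
(D) Si (period 3, group 14) vs Ga (period 4, group 13): the stated order agrees with the simple trend.
The exception is (B): S (3p⁴) ionizes more easily than half-filled P (3p³) because the paired 3p electron in S is pushed out by e⁻–e⁻ repulsion.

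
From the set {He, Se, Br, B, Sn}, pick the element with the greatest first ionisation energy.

Removing the outermost electron gets harder across a period and easier down a group.
Here both period and group differ, so the two effects have to be weighed against each other.
B > Sn: the two effects oppose for this pair; the down-group effect wins (801 vs 709 kJ/mol).
Se > B: the two effects oppose for this pair; the across-period effect wins (941 vs 801 kJ/mol).
Br > Se: both are in period 4; the period trend gives Br the larger value.
He > Br: both effects reinforce here, so He is clearly the higher of the two.
For reference (kJ/mol): He 2372, B 801, Se 941, Br 1140, Sn 709.
The greatest first ionisation energy among these belongs to He.

He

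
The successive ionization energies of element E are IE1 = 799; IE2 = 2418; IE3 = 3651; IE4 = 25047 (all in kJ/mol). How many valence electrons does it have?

3

Look for the largest jump between consecutive ionization energies: IE4/IE3 ≈ 6.9, far larger than any earlier ratio.
That jump marks the point where a core electron is being removed. So the atom has 3 valence electrons.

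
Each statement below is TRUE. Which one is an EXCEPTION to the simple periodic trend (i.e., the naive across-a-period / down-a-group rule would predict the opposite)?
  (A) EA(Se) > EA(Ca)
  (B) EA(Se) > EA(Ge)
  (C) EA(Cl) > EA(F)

(C)

The general trend: electron affinity increases across a period and decreases down a group.
(A) Se (period 4, group 16) vs Ca (period 4, group 2): the stated order agrees with the simple trend.
(B) Se (period 4, group 16) vs Ge (period 4, group 14): the stated order agrees with the simple trend.
(C) Cl (period 3, group 17) vs F (period 2, group 17): the stated order contradicts the simple trend.
The exception is (C): F's small 2p subshell makes the incoming electron feel strong e⁻–e⁻ repulsion, so Cl actually releases more energy on gaining an electron.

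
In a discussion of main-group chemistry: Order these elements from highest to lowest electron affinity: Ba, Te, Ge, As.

Te, Ge, As, Ba

Ge is in period 4, group 14; As is in period 4, group 15; Te is in period 5, group 16; Ba is in period 6, group 2.
Electron affinity generally becomes more exothermic across a period toward the halogens and less exothermic down a group.
Here both period and group differ, so the two effects have to be weighed against each other.
As > Ba: both effects reinforce here, so As is clearly the higher of the two.
Ge > As: this pair runs against the simple trend — see the exception note.
Te > Ge: the two effects oppose for this pair; the across-period effect wins (190 vs 119 kJ/mol).
Note the exception: Ge has a higher electron affinity than As, contrary to the simple trend — adding an electron to As's half-filled 4p³ is unfavourable, so Ge (4p²) has the more exothermic EA.
Tabulated electron affinity (kJ/mol): Ge 119, As 78, Te 190, Ba 14.
So from highest to lowest: Te > Ge > As > Ba.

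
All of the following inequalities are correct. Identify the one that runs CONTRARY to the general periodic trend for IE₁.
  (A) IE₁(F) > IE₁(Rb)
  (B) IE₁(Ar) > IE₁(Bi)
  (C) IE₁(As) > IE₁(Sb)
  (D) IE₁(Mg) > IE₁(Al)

The general trend: IE₁ increases across a period and decreases down a group.
(A) F (period 2, group 17) vs Rb (period 5, group 1): the stated order agrees with the simple trend.
(B) Ar (period 3, group 18) vs Bi (period 6, group 15): the stated order agrees with the simple trend.
(C) As (period 4, group 15) vs Sb (period 5, group 15): the stated order agrees with the simple trend.
(D) Mg (period 3, group 2) vs Al (period 3, group 13): the stated order contradicts the simple trend.
The exception is (D): Al's single 3p electron is easier to remove than one from Mg's filled 3s².

(D)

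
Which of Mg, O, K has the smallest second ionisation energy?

Mg

After 1 electron has been removed, what remains? Mg⁺ still has 1 valence electron; O⁺ still has 5 valence electrons; K⁺ is the bare [Ar] core.
Usually core removal costs more than valence removal, but here the competition is close: a tightly held n=2 valence electron can cost more to remove than an n=3 core electron, so the actual values have to decide it.
Valence configurations: Mg⁺ [Ne]3s¹, O⁺ [He]2s²2p³.
Approximate IE_2 values (kJ/mol): Mg 1451, O 3388, K 3052.
Putting it together, IE_2: Mg < K < O.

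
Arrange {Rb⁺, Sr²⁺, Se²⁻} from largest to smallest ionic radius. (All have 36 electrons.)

Se²⁻ > Rb⁺ > Sr²⁺

All of these have 36 electrons, so size is governed by nuclear charge alone: the more protons, the stronger the pull on the same electron cloud, and the smaller the ion.
Nuclear charges: Sr²⁺ (Z=38), Rb⁺ (Z=37), Se²⁻ (Z=34).
Largest to smallest: Se²⁻ > Rb⁺ > Sr²⁺.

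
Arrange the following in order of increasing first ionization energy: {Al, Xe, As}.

Al < As < Xe

Across a period the outer electron is held more tightly (higher IE₁); down a group it sits in a higher shell, more shielded, and comes off more easily.
These span different periods and groups, so the two trends combine.
As > Al: the two effects oppose for this pair; the across-period effect wins (947 vs 578 kJ/mol).
Xe > As: the two effects oppose for this pair; the across-period effect wins (1170 vs 947 kJ/mol).
Approximate values (kJ/mol): Al 578, As 947, Xe 1170.
So from lowest to highest: Al < As < Xe.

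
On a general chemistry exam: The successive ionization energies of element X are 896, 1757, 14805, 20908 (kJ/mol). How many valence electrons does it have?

2

Look for the largest jump between consecutive ionization energies: IE3/IE2 ≈ 8.4, far larger than any earlier ratio.
That jump marks the point where a core electron is being removed. So the atom has 2 valence electrons.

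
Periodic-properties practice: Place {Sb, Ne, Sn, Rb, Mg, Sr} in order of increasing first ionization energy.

Removing the outermost electron gets harder across a period and easier down a group.
Neither a single period nor a single group — weigh both effects.
Sr > Rb: Sr lies to the right of Rb in period 5, so the across-period effect alone puts Sr higher.
Sn > Sr: both are in period 5; the period trend gives Sn the larger value.
Mg > Sn: period and group pull opposite ways; the down-group shift dominates (738 vs 709 kJ/mol).
Sb > Mg: period and group pull opposite ways; the across-period shift dominates (831 vs 738 kJ/mol).
Ne > Sb: both effects reinforce here, so Ne is clearly the higher of the two.
Tabulated first ionization energy (kJ/mol): Ne 2081, Mg 738, Rb 403, Sr 550, Sn 709, Sb 831.
So from lowest to highest: Rb < Sr < Sn < Mg < Sb < Ne.

Rb < Sr < Sn < Mg < Sb < Ne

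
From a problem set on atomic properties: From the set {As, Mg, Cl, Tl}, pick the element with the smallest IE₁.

Mg is in period 3, group 2; Cl is in period 3, group 17; As is in period 4, group 15; Tl is in period 6, group 13.
First ionization energy rises across a period (greater Z_eff holds electrons more tightly) and falls down a group (valence electrons are farther from the nucleus).
Here both period and group differ, so the two effects have to be weighed against each other.
Mg > Tl: period and group pull opposite ways; the down-group shift dominates (738 vs 589 kJ/mol).
As > Mg: the two effects oppose for this pair; the across-period effect wins (947 vs 738 kJ/mol).
Cl > As: relative to As, both the across-period and down-group shifts push Cl's first ionization energy up.
Tabulated first ionization energy (kJ/mol): Mg 738, Cl 1251, As 947, Tl 589.
The smallest IE₁ among these belongs to Tl.

Tl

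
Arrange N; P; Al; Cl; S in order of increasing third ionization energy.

After 2 electrons have been removed, what remains? N²⁺ still has 3 valence electrons; P²⁺ still has 3 valence electrons; Al²⁺ still has 1 valence electron; Cl²⁺ still has 5 valence electrons; S²⁺ still has 4 valence electrons.
All are still removing valence electrons, so compare the +2 ions as you would atoms: IE_3 generally rises across a period (higher Z_eff) and falls down a group (larger shell), subject to the usual subshell exceptions.
Valence configurations: N²⁺ [He]2s²2p¹, P²⁺ [Ne]3s²3p¹, Al²⁺ [Ne]3s¹, Cl²⁺ [Ne]3s²3p³, S²⁺ [Ne]3s²3p².
Tabulated IE_3 (kJ/mol): N 4578, P 2914, Al 2745, Cl 3822, S 3357.
Overall IE_3 order: Al < P < S < Cl < N.

Al < P < S < Cl < N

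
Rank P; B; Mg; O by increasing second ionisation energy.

Mg < P < B < O

After 1 electron has been removed, what remains? P⁺ still has 4 valence electrons; B⁺ still has 2 valence electrons; Mg⁺ still has 1 valence electron; O⁺ still has 5 valence electrons.
All are still removing valence electrons, so compare the +1 ions as you would atoms: IE_2 generally rises across a period (higher Z_eff) and falls down a group (larger shell), subject to the usual subshell exceptions.
Valence configurations: P⁺ [Ne]3s²3p², B⁺ [He]2s², Mg⁺ [Ne]3s¹, O⁺ [He]2s²2p³.
Approximate IE_2 values (kJ/mol): P 1907, B 2427, Mg 1451, O 3388.
Putting it together, IE_2: Mg < P < B < O.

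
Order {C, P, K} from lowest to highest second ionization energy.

P < C < K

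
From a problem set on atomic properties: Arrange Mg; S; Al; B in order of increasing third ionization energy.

The third ionization energy removes an electron from the +2 ion. For each element: Mg²⁺ is the bare [Ne] core; S²⁺ still has 4 valence electrons; Al²⁺ still has 1 valence electron; B²⁺ still has 1 valence electron.
Core electrons are held far more tightly than valence electrons, so Mg tops the IE_3 order.
Valence configurations: S²⁺ [Ne]3s²3p², Al²⁺ [Ne]3s¹, B²⁺ [He]2s¹.
The numbers (kJ/mol): Mg 7733, S 3357, Al 2745, B 3660.
Overall IE_3 order: Al < S < B < Mg.

Al, S, B, Mg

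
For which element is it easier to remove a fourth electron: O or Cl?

Cl

After 3 electrons have been removed, what remains? O³⁺ still has 3 valence electrons; Cl³⁺ still has 4 valence electrons.
All are still removing valence electrons, so compare the +3 ions as you would atoms: IE_4 generally rises across a period (higher Z_eff) and falls down a group (larger shell), subject to the usual subshell exceptions.
Valence configurations: O³⁺ [He]2s²2p¹, Cl³⁺ [Ne]3s²3p².
The numbers (kJ/mol): O 7469, Cl 5159.
Putting it together, IE_4: Cl < O.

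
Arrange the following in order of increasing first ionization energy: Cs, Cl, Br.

IE₁ increases left→right with effective nuclear charge and decreases top→bottom as the valence shell moves farther out.
Here both period and group differ, so the two effects have to be weighed against each other.
Br > Cs: relative to Cs, both the across-period and down-group shifts push Br's first ionization energy up.
Cl > Br: they share group 17; the group trend gives Cl the larger value.
For reference (kJ/mol): Cl 1251, Br 1140, Cs 376.
So from lowest to highest: Cs < Br < Cl.

Cs < Br < Cl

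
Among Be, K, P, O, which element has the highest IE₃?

After 2 electrons have been removed, what remains? Be²⁺ is the bare [He] core; K²⁺ is already 1 electron into the core; P²⁺ still has 3 valence electrons; O²⁺ still has 4 valence electrons.
Usually core removal costs more than valence removal, but here the competition is close: a tightly held n=2 valence electron can cost more to remove than an n=3 core electron, so the actual values have to decide it.
Valence configurations: P²⁺ [Ne]3s²3p¹, O²⁺ [He]2s²2p².
Tabulated IE_3 (kJ/mol): Be 14849, K 4420, P 2914, O 5300.
Hence IE_3: P < K < O < Be.

Be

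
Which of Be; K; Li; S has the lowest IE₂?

Be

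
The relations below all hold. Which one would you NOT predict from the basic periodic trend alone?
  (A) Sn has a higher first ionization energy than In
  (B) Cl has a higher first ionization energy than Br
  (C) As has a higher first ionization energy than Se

The general trend: first ionization energy increases across a period and decreases down a group.
(A) Sn (period 5, group 14) vs In (period 5, group 13): the stated order agrees with the simple trend.
(B) Cl (period 3, group 17) vs Br (period 4, group 17): the stated order agrees with the simple trend.
(C) As (period 4, group 15) vs Se (period 4, group 16): the stated order contradicts the simple trend.
The exception is (C): Se (4p⁴) ionizes more easily than half-filled As (4p³).

(C)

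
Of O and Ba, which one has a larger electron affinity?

O

O is in period 2, group 16; Ba is in period 6, group 2.
EA tends to increase across a period and decrease down a group, though the pattern is less regular than for IE or radius.
These span different periods and groups, so the two trends combine.
O > Ba: both effects reinforce here, so O is clearly the higher of the two.
For reference (kJ/mol): O 141, Ba 14.
So O has the larger electron affinity (O > Ba).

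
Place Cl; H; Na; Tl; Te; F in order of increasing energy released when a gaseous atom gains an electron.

H is in period 1, group 1; F is in period 2, group 17; Na is in period 3, group 1; Cl is in period 3, group 17; Te is in period 5, group 16; Tl is in period 6, group 13.
Adding an electron releases more energy for atoms nearer the top right (short of the noble gases).
Here both period and group differ, so the two effects have to be weighed against each other.
Na > Tl: the two effects oppose for this pair; the down-group effect wins (53 vs 19 kJ/mol).
H > Na: they share group 1; the group trend gives H the larger value.
Te > H: the two effects oppose for this pair; the across-period effect wins (190 vs 73 kJ/mol).
F > Te: relative to Te, both the across-period and down-group shifts push F's electron affinity up.
Cl > F: this pair runs against the simple trend — see the exception note.
Note the exception: Cl has a higher electron affinity than F, contrary to the simple trend — F's small 2p subshell makes the incoming electron feel strong e⁻–e⁻ repulsion, so Cl actually releases more energy on gaining an electron.
Approximate values (kJ/mol): H 73, F 328, Na 53, Cl 349, Te 190, Tl 19.
So from lowest to highest: Tl < Na < H < Te < F < Cl.

Tl < Na < H < Te < F < Cl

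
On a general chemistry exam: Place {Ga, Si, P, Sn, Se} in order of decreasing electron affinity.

Se, Si, Sn, P, Ga

Si is in period 3, group 14; P is in period 3, group 15; Ga is in period 4, group 13; Se is in period 4, group 16; Sn is in period 5, group 14.
Electron affinity generally becomes more exothermic across a period toward the halogens and less exothermic down a group.
Neither a single period nor a single group — weigh both effects.
P > Ga: relative to Ga, both the across-period and down-group shifts push P's electron affinity up.
Sn > P: this pair runs against the simple trend — see the exception note.
Si > Sn: they share group 14; the group trend gives Si the larger value.
Se > Si: the two effects oppose for this pair; the across-period effect wins (195 vs 134 kJ/mol).
Note the exception: Sn has a higher electron affinity than P, contrary to the simple trend — adding an electron to P's half-filled np³ subshell costs electron-pairing energy.
Note the exception: Si has a higher electron affinity than P, contrary to the simple trend — adding an electron to P's half-filled 3p³ is unfavourable, so Si (3p²) has the more exothermic EA.
Approximate values (kJ/mol): Si 134, P 72, Ga 29, Se 195, Sn 107.
So from highest to lowest: Se > Si > Sn > P > Ga.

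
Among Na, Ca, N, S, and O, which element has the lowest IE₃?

After 2 electrons have been removed, what remains? Na²⁺ is already 1 electron into the core; Ca²⁺ is the bare [Ar] core; N²⁺ still has 3 valence electrons; S²⁺ still has 4 valence electrons; O²⁺ still has 4 valence electrons.
Usually core removal costs more than valence removal, but here the competition is close: a tightly held n=2 valence electron can cost more to remove than an n=3 core electron, so the actual values have to decide it.
Valence configurations: N²⁺ [He]2s²2p¹, S²⁺ [Ne]3s²3p², O²⁺ [He]2s²2p².
Approximate IE_3 values (kJ/mol): Na 6910, Ca 4912, N 4578, S 3357, O 5300.
Overall IE_3 order: S < N < Ca < O < Na.

S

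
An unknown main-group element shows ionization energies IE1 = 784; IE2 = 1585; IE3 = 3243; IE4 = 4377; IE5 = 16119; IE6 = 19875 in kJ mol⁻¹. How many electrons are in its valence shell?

Look for the largest jump between consecutive ionization energies: IE5/IE4 ≈ 3.7, far larger than any earlier ratio.
That jump marks the point where a core electron is being removed. So the atom has 4 valence electrons.

4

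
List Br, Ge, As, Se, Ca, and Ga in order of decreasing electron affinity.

Ca is in period 4, group 2; Ga is in period 4, group 13; Ge is in period 4, group 14; As is in period 4, group 15; Se is in period 4, group 16; Br is in period 4, group 17.
Adding an electron releases more energy for atoms nearer the top right (short of the noble gases).
All lie in period 4; the across-period trend (electron affinity increases left to right) applies, with the exception below.
Note the exception: Ge has a higher electron affinity than As, contrary to the simple trend — adding an electron to As's half-filled 4p³ is unfavourable, so Ge (4p²) has the more exothermic EA.
For reference (kJ/mol): Ca 2, Ga 29, Ge 119, As 78, Se 195, Br 325.
So from highest to lowest: Br > Se > Ge > As > Ga > Ca.

Br, Se, Ge, As, Ga, Ca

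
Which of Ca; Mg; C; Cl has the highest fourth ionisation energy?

Mg

After 3 electrons have been removed, what remains? Ca³⁺ is already 1 electron into the core; Mg³⁺ is already 1 electron into the core; C³⁺ still has 1 valence electron; Cl³⁺ still has 4 valence electrons.
Breaking into a closed-shell core is much more expensive than removing a leftover valence electron — Ca and Mg have the largest IE_4 here.
Valence configurations: C³⁺ [He]2s¹, Cl³⁺ [Ne]3s²3p².
Approximate IE_4 values (kJ/mol): Ca 6491, Mg 10543, C 6223, Cl 5159.
Putting it together, IE_4: Cl < C < Ca < Mg.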